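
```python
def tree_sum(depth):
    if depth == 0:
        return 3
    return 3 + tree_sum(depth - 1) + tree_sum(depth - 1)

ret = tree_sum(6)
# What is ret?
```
Call trace (a repeated sub-call is expanded the first time; later identical calls just restate its return value):
tree_sum(depth=6)
  tree_sum(depth=5)
    tree_sum(depth=4)
      tree_sum(depth=3)
        tree_sum(depth=2)
          tree_sum(depth=1)
            tree_sum(depth=0)
            -> return 3
            tree_sum(depth=0)
            -> return 3
          -> return 9
          tree_sum(depth=1) -> return 9  (same call as traced above)
        -> return 21
        tree_sum(depth=2) -> return 21  (same call as traced above)
      -> return 45
      tree_sum(depth=3) -> return 45  (same call as traced above)
    -> return 93
    tree_sum(depth=4) -> return 93  (same call as traced above)
  -> return 189
  tree_sum(depth=5) -> return 189  (same call as traced above)
-> return 381

Final answer: 381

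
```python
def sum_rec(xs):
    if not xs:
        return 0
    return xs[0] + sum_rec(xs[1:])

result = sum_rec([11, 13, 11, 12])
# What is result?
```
Call trace:
sum_rec(xs=[11, 13, 11, 12])
  sum_rec(xs=[13, 11, 12])
    sum_rec(xs=[11, 12])
      sum_rec(xs=[12])
        sum_rec(xs=[])
        -> return 0
      -> return 12
    -> return 23
  -> return 36
-> return 47

Final answer: 47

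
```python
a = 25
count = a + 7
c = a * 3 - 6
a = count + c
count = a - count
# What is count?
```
Trace:
  a=25
  a=25, count=32
  a=25, count=32, c=69
  a=101, count=32, c=69
  a=101, count=69, c=69

Final answer: 69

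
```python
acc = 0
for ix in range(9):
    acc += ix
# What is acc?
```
Trace:
  acc=0
  acc=0, ix=0
  acc=1, ix=1
  acc=3, ix=2
  acc=6, ix=3
  acc=10, ix=4
  acc=15, ix=5
  acc=21, ix=6
  acc=28, ix=7
  acc=36, ix=8

Final answer: 36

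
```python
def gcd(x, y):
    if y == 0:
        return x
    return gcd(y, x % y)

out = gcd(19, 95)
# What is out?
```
Call trace:
gcd(x=19, y=95)
  gcd(x=95, y=19)
    gcd(x=19, y=0)
    -> return 19
  -> return 19
-> return 19

Final answer: 19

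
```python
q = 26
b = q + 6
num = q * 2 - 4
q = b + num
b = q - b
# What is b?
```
Trace:
  q=26
  q=26, b=32
  q=26, b=32, num=48
  q=80, b=32, num=48
  q=80, b=48, num=48

Final answer: 48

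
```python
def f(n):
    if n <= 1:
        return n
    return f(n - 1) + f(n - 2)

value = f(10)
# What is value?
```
Call trace (a repeated sub-call is expanded the first time; later identical calls just restate its return value):
f(n=10)
  f(n=9)
    f(n=8)
      f(n=7)
        f(n=6)
          f(n=5)
            f(n=4)
              f(n=3)
                f(n=2)
                  f(n=1)
                  -> return 1
                  f(n=0)
                  -> return 0
                -> return 1
                f(n=1)
                -> return 1
              -> return 2
              f(n=2) -> return 1  (same call as traced above)
            -> return 3
            f(n=3) -> return 2  (same call as traced above)
          -> return 5
          f(n=4) -> return 3  (same call as traced above)
        -> return 8
        f(n=5) -> return 5  (same call as traced above)
      -> return 13
      f(n=6) -> return 8  (same call as traced above)
    -> return 21
    f(n=7) -> return 13  (same call as traced above)
  -> return 34
  f(n=8) -> return 21  (same call as traced above)
-> return 55

Final answer: 55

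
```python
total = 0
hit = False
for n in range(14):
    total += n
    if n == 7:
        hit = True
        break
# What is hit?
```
Trace:
  total=0
  total=0, hit=False
  total=0, hit=False, n=0
  total=1, hit=False, n=1
  total=3, hit=False, n=2
  total=6, hit=False, n=3
  total=10, hit=False, n=4
  total=15, hit=False, n=5
  total=21, hit=False, n=6
  total=28, hit=True, n=7

Final answer: True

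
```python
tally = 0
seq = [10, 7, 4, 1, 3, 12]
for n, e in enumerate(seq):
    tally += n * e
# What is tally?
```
Trace:
  tally=0
  tally=0, n=0, e=10
  tally=7, n=1, e=7
  tally=15, n=2, e=4
  tally=18, n=3, e=1
  tally=30, n=4, e=3
  tally=90, n=5, e=12

Final answer: 90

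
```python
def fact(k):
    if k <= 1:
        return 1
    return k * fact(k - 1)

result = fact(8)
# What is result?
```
Call trace:
fact(k=8)
  fact(k=7)
    fact(k=6)
      fact(k=5)
        fact(k=4)
          fact(k=3)
            fact(k=2)
              fact(k=1)
              -> return 1
            -> return 2
          -> return 6
        -> return 24
      -> return 120
    -> return 720
  -> return 5040
-> return 40320

Final answer: 40320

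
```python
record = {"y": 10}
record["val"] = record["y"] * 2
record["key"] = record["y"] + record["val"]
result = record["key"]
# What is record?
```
Trace:
  record={'y': 10}
  record={'y': 10, 'val': 20}
  record={'y': 10, 'val': 20, 'key': 30}
  record={'y': 10, 'val': 20, 'key': 30}, result=30

Final answer: {'y': 10, 'val': 20, 'key': 30}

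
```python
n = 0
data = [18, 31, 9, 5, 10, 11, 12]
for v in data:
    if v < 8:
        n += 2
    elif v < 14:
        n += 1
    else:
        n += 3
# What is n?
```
Trace:
  n=0
  n=3, v=18
  n=6, v=31
  n=7, v=9
  n=9, v=5
  n=10, v=10
  n=11, v=11
  n=12, v=12

Final answer: 12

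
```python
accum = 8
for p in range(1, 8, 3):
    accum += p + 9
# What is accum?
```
Trace:
  accum=8
  accum=18, p=1
  accum=31, p=4
  accum=47, p=7

Final answer: 47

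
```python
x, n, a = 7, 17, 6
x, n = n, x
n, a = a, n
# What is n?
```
Trace:
  x=7, n=17, a=6
  x=17, n=7, a=6
  x=17, n=6, a=7

Final answer: 6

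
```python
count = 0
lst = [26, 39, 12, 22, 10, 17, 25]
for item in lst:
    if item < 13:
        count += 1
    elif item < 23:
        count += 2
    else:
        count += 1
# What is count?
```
Trace:
  count=0
  count=1, item=26
  count=2, item=39
  count=3, item=12
  count=5, item=22
  count=6, item=10
  count=8, item=17
  count=9, item=25

Final answer: 9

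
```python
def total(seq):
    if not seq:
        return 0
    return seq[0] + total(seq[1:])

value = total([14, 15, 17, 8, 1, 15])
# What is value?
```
Call trace:
total(seq=[14, 15, 17, 8, 1, 15])
  total(seq=[15, 17, 8, 1, 15])
    total(seq=[17, 8, 1, 15])
      total(seq=[8, 1, 15])
        total(seq=[1, 15])
          total(seq=[15])
            total(seq=[])
            -> return 0
          -> return 15
        -> return 16
      -> return 24
    -> return 41
  -> return 56
-> return 70

Final answer: 70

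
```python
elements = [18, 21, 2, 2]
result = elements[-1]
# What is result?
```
Trace:
  elements=[18, 21, 2, 2]
  elements=[18, 21, 2, 2], result=2

Final answer: 2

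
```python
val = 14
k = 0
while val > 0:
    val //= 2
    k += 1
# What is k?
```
Trace:
  val=14
  val=14, k=0
  val=7, k=1
  val=3, k=2
  val=1, k=3
  val=0, k=4

Final answer: 4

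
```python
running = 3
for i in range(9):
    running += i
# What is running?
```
Trace:
  running=3
  running=3, i=0
  running=4, i=1
  running=6, i=2
  running=9, i=3
  running=13, i=4
  running=18, i=5
  running=24, i=6
  running=31, i=7
  running=39, i=8

Final answer: 39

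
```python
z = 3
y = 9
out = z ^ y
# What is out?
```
Trace:
  z=3
  z=3, y=9
  z=3, y=9, out=10

Final answer: 10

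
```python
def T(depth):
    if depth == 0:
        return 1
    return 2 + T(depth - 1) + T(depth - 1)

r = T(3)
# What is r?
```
Call trace (a repeated sub-call is expanded the first time; later identical calls just restate its return value):
T(depth=3)
  T(depth=2)
    T(depth=1)
      T(depth=0)
      -> return 1
      T(depth=0)
      -> return 1
    -> return 4
    T(depth=1) -> return 4  (same call as traced above)
  -> return 10
  T(depth=2) -> return 10  (same call as traced above)
-> return 22

Final answer: 22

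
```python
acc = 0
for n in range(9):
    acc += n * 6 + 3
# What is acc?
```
Trace:
  acc=0
  acc=3, n=0
  acc=12, n=1
  acc=27, n=2
  acc=48, n=3
  acc=75, n=4
  acc=108, n=5
  acc=147, n=6
  acc=192, n=7
  acc=243, n=8

Final answer: 243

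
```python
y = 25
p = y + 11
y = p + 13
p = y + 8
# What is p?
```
Trace:
  y=25
  y=25, p=36
  y=49, p=36
  y=49, p=57

Final answer: 57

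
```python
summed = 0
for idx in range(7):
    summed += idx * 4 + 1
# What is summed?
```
Trace:
  summed=0
  summed=1, idx=0
  summed=6, idx=1
  summed=15, idx=2
  summed=28, idx=3
  summed=45, idx=4
  summed=66, idx=5
  summed=91, idx=6

Final answer: 91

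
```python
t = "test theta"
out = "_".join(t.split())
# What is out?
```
Trace:
  t='test theta'
  t='test theta', out='test_theta'

Final answer: 'test_theta'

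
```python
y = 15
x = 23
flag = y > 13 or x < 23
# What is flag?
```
Trace:
  y=15
  y=15, x=23
  y=15, x=23, flag=True

Final answer: True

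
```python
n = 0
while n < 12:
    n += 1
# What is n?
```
Trace:
  n=0
  n=1
  n=2
  n=3
  n=4
  n=5
  n=6
  n=7
  n=8
  n=9
  n=10
  n=11
  n=12

Final answer: 12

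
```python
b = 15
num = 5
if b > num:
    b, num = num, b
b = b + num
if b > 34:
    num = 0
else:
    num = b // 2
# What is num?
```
Trace:
  b=15
  b=15, num=5
  b=5, num=15
  b=20, num=15
  b=20, num=10

Final answer: 10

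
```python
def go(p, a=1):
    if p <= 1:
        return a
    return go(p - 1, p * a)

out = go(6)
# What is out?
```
Call trace:
go(p=6, a=1)
  go(p=5, a=6)
    go(p=4, a=30)
      go(p=3, a=120)
        go(p=2, a=360)
          go(p=1, a=720)
          -> return 720
        -> return 720
      -> return 720
    -> return 720
  -> return 720
-> return 720

Final answer: 720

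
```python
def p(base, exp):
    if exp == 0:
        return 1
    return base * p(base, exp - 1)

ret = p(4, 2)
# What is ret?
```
Call trace:
p(base=4, exp=2)
  p(base=4, exp=1)
    p(base=4, exp=0)
    -> return 1
  -> return 4
-> return 16

Final answer: 16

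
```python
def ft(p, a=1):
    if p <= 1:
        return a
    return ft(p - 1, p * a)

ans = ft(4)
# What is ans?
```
Call trace:
ft(p=4, a=1)
  ft(p=3, a=4)
    ft(p=2, a=12)
      ft(p=1, a=24)
      -> return 24
    -> return 24
  -> return 24
-> return 24

Final answer: 24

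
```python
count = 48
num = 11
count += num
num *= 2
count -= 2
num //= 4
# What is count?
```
Trace:
  count=48
  count=48, num=11
  count=59, num=11
  count=59, num=22
  count=57, num=22
  count=57, num=5

Final answer: 57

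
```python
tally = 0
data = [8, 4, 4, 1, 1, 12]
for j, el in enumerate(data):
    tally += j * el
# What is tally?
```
Trace:
  tally=0
  tally=0, j=0, el=8
  tally=4, j=1, el=4
  tally=12, j=2, el=4
  tally=15, j=3, el=1
  tally=19, j=4, el=1
  tally=79, j=5, el=12

Final answer: 79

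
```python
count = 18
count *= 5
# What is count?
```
Trace:
  count=18
  count=90

Final answer: 90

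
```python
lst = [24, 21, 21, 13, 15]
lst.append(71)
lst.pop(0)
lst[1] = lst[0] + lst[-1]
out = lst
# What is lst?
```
Trace:
  lst=[24, 21, 21, 13, 15]
  lst=[24, 21, 21, 13, 15, 71]
  lst=[21, 21, 13, 15, 71]
  lst=[21, 92, 13, 15, 71]
  lst=[21, 92, 13, 15, 71], out=[21, 92, 13, 15, 71]

Final answer: [21, 92, 13, 15, 71]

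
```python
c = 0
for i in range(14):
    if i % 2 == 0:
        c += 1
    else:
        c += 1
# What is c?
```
Trace:
  c=0
  c=1, i=0
  c=2, i=1
  c=3, i=2
  c=4, i=3
  c=5, i=4
  c=6, i=5
  c=7, i=6
  c=8, i=7
  c=9, i=8
  c=10, i=9
  c=11, i=10
  c=12, i=11
  c=13, i=12
  c=14, i=13

Final answer: 14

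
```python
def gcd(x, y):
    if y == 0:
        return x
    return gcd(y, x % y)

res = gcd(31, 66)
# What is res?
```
Call trace:
gcd(x=31, y=66)
  gcd(x=66, y=31)
    gcd(x=31, y=4)
      gcd(x=4, y=3)
        gcd(x=3, y=1)
          gcd(x=1, y=0)
          -> return 1
        -> return 1
      -> return 1
    -> return 1
  -> return 1
-> return 1

Final answer: 1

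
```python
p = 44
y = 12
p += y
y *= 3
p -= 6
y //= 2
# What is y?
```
Trace:
  p=44
  p=44, y=12
  p=56, y=12
  p=56, y=36
  p=50, y=36
  p=50, y=18

Final answer: 18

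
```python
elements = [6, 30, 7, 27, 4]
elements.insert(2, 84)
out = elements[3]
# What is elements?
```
Trace:
  elements=[6, 30, 7, 27, 4]
  elements=[6, 30, 84, 7, 27, 4]
  elements=[6, 30, 84, 7, 27, 4], out=7

Final answer: [6, 30, 84, 7, 27, 4]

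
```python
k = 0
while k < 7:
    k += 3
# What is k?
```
Trace:
  k=0
  k=3
  k=6
  k=9

Final answer: 9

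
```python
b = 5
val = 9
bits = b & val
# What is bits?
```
Trace:
  b=5
  b=5, val=9
  b=5, val=9, bits=1

Final answer: 1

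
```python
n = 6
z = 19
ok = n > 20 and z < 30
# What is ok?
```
Trace:
  n=6
  n=6, z=19
  n=6, z=19, ok=False

Final answer: False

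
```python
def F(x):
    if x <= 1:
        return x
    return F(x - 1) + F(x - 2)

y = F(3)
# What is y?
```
Call trace:
F(x=3)
  F(x=2)
    F(x=1)
    -> return 1
    F(x=0)
    -> return 0
  -> return 1
  F(x=1)
  -> return 1
-> return 2

Final answer: 2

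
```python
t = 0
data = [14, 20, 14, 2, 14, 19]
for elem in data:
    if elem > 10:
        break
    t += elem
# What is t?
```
Trace:
  t=0
  t=0, elem=14

Final answer: 0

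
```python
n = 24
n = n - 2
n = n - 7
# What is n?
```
Trace:
  n=24
  n=22
  n=15

Final answer: 15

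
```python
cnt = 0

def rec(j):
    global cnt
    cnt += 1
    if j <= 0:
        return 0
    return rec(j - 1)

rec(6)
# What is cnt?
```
Call trace:
rec(j=6)
  rec(j=5)
    rec(j=4)
      rec(j=3)
        rec(j=2)
          rec(j=1)
            rec(j=0)
            -> return 0
          -> return 0
        -> return 0
      -> return 0
    -> return 0
  -> return 0
-> return 0

cnt is incremented once per call. rec is entered once for each j = 6, 5, 4, 3, 2, 1, 0 (the j <= 0 call returns without recursing), i.e. 6 + 1 calls.
cnt = 7

Final answer: 7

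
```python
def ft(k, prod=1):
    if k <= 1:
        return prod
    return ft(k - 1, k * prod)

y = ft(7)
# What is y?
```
Call trace:
ft(k=7, prod=1)
  ft(k=6, prod=7)
    ft(k=5, prod=42)
      ft(k=4, prod=210)
        ft(k=3, prod=840)
          ft(k=2, prod=2520)
            ft(k=1, prod=5040)
            -> return 5040
          -> return 5040
        -> return 5040
      -> return 5040
    -> return 5040
  -> return 5040
-> return 5040

Final answer: 5040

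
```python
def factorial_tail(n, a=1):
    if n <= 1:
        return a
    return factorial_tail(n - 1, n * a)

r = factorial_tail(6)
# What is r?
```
Call trace:
factorial_tail(n=6, a=1)
  factorial_tail(n=5, a=6)
    factorial_tail(n=4, a=30)
      factorial_tail(n=3, a=120)
        factorial_tail(n=2, a=360)
          factorial_tail(n=1, a=720)
          -> return 720
        -> return 720
      -> return 720
    -> return 720
  -> return 720
-> return 720

Final answer: 720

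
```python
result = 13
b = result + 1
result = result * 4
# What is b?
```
Trace:
  result=13
  result=13, b=14
  result=52, b=14

Final answer: 14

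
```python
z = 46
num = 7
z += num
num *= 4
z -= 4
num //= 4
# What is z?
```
Trace:
  z=46
  z=46, num=7
  z=53, num=7
  z=53, num=28
  z=49, num=28
  z=49, num=7

Final answer: 49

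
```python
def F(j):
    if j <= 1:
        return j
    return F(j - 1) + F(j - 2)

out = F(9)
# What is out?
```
Call trace (a repeated sub-call is expanded the first time; later identical calls just restate its return value):
F(j=9)
  F(j=8)
    F(j=7)
      F(j=6)
        F(j=5)
          F(j=4)
            F(j=3)
              F(j=2)
                F(j=1)
                -> return 1
                F(j=0)
                -> return 0
              -> return 1
              F(j=1)
              -> return 1
            -> return 2
            F(j=2) -> return 1  (same call as traced above)
          -> return 3
          F(j=3) -> return 2  (same call as traced above)
        -> return 5
        F(j=4) -> return 3  (same call as traced above)
      -> return 8
      F(j=5) -> return 5  (same call as traced above)
    -> return 13
    F(j=6) -> return 8  (same call as traced above)
  -> return 21
  F(j=7) -> return 13  (same call as traced above)
-> return 34

Final answer: 34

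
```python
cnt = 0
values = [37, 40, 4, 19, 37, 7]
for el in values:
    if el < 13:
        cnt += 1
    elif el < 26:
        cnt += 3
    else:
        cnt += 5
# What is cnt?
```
Trace:
  cnt=0
  cnt=5, el=37
  cnt=10, el=40
  cnt=11, el=4
  cnt=14, el=19
  cnt=19, el=37
  cnt=20, el=7

Final answer: 20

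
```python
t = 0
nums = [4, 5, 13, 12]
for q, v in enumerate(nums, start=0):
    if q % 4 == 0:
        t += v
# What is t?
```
Trace:
  t=0
  t=4, q=0, v=4
  t=4, q=1, v=5
  t=4, q=2, v=13
  t=4, q=3, v=12

Final answer: 4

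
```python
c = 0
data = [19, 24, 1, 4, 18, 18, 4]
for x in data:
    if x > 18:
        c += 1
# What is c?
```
Trace:
  c=0
  c=1, x=19
  c=2, x=24
  c=2, x=1
  c=2, x=4
  c=2, x=18
  c=2, x=18
  c=2, x=4

Final answer: 2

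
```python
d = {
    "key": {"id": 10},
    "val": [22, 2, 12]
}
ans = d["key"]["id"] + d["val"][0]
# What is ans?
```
Trace:
  d={'key': {'id': 10}, 'val': [22, 2, 12]}
  d={'key': {'id': 10}, 'val': [22, 2, 12]}, ans=32

Final answer: 32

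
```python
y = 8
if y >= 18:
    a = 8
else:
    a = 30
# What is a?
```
Trace:
  y=8
  y=8, a=30

Final answer: 30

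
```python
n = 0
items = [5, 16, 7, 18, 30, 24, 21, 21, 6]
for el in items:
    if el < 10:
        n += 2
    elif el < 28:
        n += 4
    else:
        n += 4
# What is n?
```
Trace:
  n=0
  n=2, el=5
  n=6, el=16
  n=8, el=7
  n=12, el=18
  n=16, el=30
  n=20, el=24
  n=24, el=21
  n=28, el=21
  n=30, el=6

Final answer: 30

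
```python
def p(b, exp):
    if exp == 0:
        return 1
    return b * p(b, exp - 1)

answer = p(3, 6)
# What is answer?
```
Call trace:
p(b=3, exp=6)
  p(b=3, exp=5)
    p(b=3, exp=4)
      p(b=3, exp=3)
        p(b=3, exp=2)
          p(b=3, exp=1)
            p(b=3, exp=0)
            -> return 1
          -> return 3
        -> return 9
      -> return 27
    -> return 81
  -> return 243
-> return 729

Final answer: 729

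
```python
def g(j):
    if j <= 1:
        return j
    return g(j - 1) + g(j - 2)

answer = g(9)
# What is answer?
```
Call trace (a repeated sub-call is expanded the first time; later identical calls just restate its return value):
g(j=9)
  g(j=8)
    g(j=7)
      g(j=6)
        g(j=5)
          g(j=4)
            g(j=3)
              g(j=2)
                g(j=1)
                -> return 1
                g(j=0)
                -> return 0
              -> return 1
              g(j=1)
              -> return 1
            -> return 2
            g(j=2) -> return 1  (same call as traced above)
          -> return 3
          g(j=3) -> return 2  (same call as traced above)
        -> return 5
        g(j=4) -> return 3  (same call as traced above)
      -> return 8
      g(j=5) -> return 5  (same call as traced above)
    -> return 13
    g(j=6) -> return 8  (same call as traced above)
  -> return 21
  g(j=7) -> return 13  (same call as traced above)
-> return 34

Final answer: 34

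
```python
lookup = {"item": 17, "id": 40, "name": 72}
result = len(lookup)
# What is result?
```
Trace:
  lookup={'item': 17, 'id': 40, 'name': 72}
  lookup={'item': 17, 'id': 40, 'name': 72}, result=3

Final answer: 3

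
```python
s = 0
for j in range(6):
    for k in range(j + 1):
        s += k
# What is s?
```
Trace:
  s=0
  s=0, j=0, k=0
  s=0, j=1, k=0
  s=1, j=1, k=1
  s=1, j=2, k=0
  s=2, j=2, k=1
  s=4, j=2, k=2
  s=4, j=3, k=0
  s=5, j=3, k=1
  s=7, j=3, k=2
  s=10, j=3, k=3
  s=10, j=4, k=0
  s=11, j=4, k=1
  s=13, j=4, k=2
  s=16, j=4, k=3
  s=20, j=4, k=4
  s=20, j=5, k=0
  s=21, j=5, k=1
  s=23, j=5, k=2
  s=26, j=5, k=3
  s=30, j=5, k=4
  s=35, j=5, k=5

Final answer: 35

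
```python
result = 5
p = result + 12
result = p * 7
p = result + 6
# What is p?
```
Trace:
  result=5
  result=5, p=17
  result=119, p=17
  result=119, p=125

Final answer: 125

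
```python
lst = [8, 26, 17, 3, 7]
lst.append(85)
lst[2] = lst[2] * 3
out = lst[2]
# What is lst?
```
Trace:
  lst=[8, 26, 17, 3, 7]
  lst=[8, 26, 17, 3, 7, 85]
  lst=[8, 26, 51, 3, 7, 85]
  lst=[8, 26, 51, 3, 7, 85], out=51

Final answer: [8, 26, 51, 3, 7, 85]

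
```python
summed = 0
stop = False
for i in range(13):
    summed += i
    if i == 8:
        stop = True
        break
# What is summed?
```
Trace:
  summed=0
  summed=0, stop=False
  summed=0, stop=False, i=0
  summed=1, stop=False, i=1
  summed=3, stop=False, i=2
  summed=6, stop=False, i=3
  summed=10, stop=False, i=4
  summed=15, stop=False, i=5
  summed=21, stop=False, i=6
  summed=28, stop=False, i=7
  summed=36, stop=True, i=8

Final answer: 36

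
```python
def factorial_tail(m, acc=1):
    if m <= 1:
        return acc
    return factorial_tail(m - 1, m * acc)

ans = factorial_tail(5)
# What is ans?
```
Call trace:
factorial_tail(m=5, acc=1)
  factorial_tail(m=4, acc=5)
    factorial_tail(m=3, acc=20)
      factorial_tail(m=2, acc=60)
        factorial_tail(m=1, acc=120)
        -> return 120
      -> return 120
    -> return 120
  -> return 120
-> return 120

Final answer: 120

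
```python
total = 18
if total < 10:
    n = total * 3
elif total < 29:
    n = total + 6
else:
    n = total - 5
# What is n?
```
Trace:
  total=18
  total=18, n=24

Final answer: 24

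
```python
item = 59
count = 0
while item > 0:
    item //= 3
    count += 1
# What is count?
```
Trace:
  item=59
  item=59, count=0
  item=19, count=1
  item=6, count=2
  item=2, count=3
  item=0, count=4

Final answer: 4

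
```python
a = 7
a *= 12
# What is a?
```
Trace:
  a=7
  a=84

Final answer: 84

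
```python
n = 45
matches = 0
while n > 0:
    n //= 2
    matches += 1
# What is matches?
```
Trace:
  n=45
  n=45, matches=0
  n=22, matches=1
  n=11, matches=2
  n=5, matches=3
  n=2, matches=4
  n=1, matches=5
  n=0, matches=6

Final answer: 6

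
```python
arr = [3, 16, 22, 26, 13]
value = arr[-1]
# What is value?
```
Trace:
  arr=[3, 16, 22, 26, 13]
  arr=[3, 16, 22, 26, 13], value=13

Final answer: 13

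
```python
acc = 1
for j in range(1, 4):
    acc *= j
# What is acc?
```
Trace:
  acc=1
  acc=1, j=1
  acc=2, j=2
  acc=6, j=3

Final answer: 6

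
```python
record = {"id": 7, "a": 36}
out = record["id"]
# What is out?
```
Trace:
  record={'id': 7, 'a': 36}
  record={'id': 7, 'a': 36}, out=7

Final answer: 7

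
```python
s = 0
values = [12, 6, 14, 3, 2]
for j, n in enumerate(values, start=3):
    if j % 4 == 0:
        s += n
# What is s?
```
Trace:
  s=0
  s=0, j=3, n=12
  s=6, j=4, n=6
  s=6, j=5, n=14
  s=6, j=6, n=3
  s=6, j=7, n=2

Final answer: 6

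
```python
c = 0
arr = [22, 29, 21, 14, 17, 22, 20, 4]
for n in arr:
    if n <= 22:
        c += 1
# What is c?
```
Trace:
  c=0
  c=1, n=22
  c=1, n=29
  c=2, n=21
  c=3, n=14
  c=4, n=17
  c=5, n=22
  c=6, n=20
  c=7, n=4

Final answer: 7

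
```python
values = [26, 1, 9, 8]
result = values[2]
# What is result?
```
Trace:
  values=[26, 1, 9, 8]
  values=[26, 1, 9, 8], result=9

Final answer: 9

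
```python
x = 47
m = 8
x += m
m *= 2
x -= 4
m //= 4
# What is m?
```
Trace:
  x=47
  x=47, m=8
  x=55, m=8
  x=55, m=16
  x=51, m=16
  x=51, m=4

Final answer: 4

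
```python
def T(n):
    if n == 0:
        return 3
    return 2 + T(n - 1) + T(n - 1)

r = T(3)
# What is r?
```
Call trace (a repeated sub-call is expanded the first time; later identical calls just restate its return value):
T(n=3)
  T(n=2)
    T(n=1)
      T(n=0)
      -> return 3
      T(n=0)
      -> return 3
    -> return 8
    T(n=1) -> return 8  (same call as traced above)
  -> return 18
  T(n=2) -> return 18  (same call as traced above)
-> return 38

Final answer: 38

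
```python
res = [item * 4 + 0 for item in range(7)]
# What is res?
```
Trace:
  item=0
  item=1
  item=2
  item=3
  item=4
  item=5
  item=6
  res=[0, 4, 8, 12, 16, 20, 24]

Final answer: [0, 4, 8, 12, 16, 20, 24]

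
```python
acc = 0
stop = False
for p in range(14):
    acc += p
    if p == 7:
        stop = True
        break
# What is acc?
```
Trace:
  acc=0
  acc=0, stop=False
  acc=0, stop=False, p=0
  acc=1, stop=False, p=1
  acc=3, stop=False, p=2
  acc=6, stop=False, p=3
  acc=10, stop=False, p=4
  acc=15, stop=False, p=5
  acc=21, stop=False, p=6
  acc=28, stop=True, p=7

Final answer: 28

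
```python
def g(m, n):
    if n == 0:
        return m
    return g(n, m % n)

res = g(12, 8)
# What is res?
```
Call trace:
g(m=12, n=8)
  g(m=8, n=4)
    g(m=4, n=0)
    -> return 4
  -> return 4
-> return 4

Final answer: 4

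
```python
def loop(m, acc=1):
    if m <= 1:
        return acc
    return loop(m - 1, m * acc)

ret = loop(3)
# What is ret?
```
Call trace:
loop(m=3, acc=1)
  loop(m=2, acc=3)
    loop(m=1, acc=6)
    -> return 6
  -> return 6
-> return 6

Final answer: 6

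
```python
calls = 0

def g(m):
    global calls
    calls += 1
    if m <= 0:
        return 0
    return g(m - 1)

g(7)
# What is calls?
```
Call trace:
g(m=7)
  g(m=6)
    g(m=5)
      g(m=4)
        g(m=3)
          g(m=2)
            g(m=1)
              g(m=0)
              -> return 0
            -> return 0
          -> return 0
        -> return 0
      -> return 0
    -> return 0
  -> return 0
-> return 0

calls is incremented once per call. g is entered once for each m = 7, 6, 5, 4, 3, 2, 1, 0 (the m <= 0 call returns without recursing), i.e. 7 + 1 calls.
calls = 8

Final answer: 8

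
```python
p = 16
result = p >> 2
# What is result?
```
Trace:
  p=16
  p=16, result=4

Final answer: 4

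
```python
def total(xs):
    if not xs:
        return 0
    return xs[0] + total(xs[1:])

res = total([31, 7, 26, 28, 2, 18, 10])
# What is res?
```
Call trace:
total(xs=[31, 7, 26, 28, 2, 18, 10])
  total(xs=[7, 26, 28, 2, 18, 10])
    total(xs=[26, 28, 2, 18, 10])
      total(xs=[28, 2, 18, 10])
        total(xs=[2, 18, 10])
          total(xs=[18, 10])
            total(xs=[10])
              total(xs=[])
              -> return 0
            -> return 10
          -> return 28
        -> return 30
      -> return 58
    -> return 84
  -> return 91
-> return 122

Final answer: 122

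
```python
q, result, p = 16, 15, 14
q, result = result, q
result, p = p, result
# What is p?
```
Trace:
  q=16, result=15, p=14
  q=15, result=16, p=14
  q=15, result=14, p=16

Final answer: 16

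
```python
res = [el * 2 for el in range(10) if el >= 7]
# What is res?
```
Trace:
  el=0
  el=1
  el=2
  el=3
  el=4
  el=5
  el=6
  el=7
  el=8
  el=9
  res=[14, 16, 18]

Final answer: [14, 16, 18]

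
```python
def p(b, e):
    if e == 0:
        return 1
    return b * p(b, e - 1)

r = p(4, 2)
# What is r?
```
Call trace:
p(b=4, e=2)
  p(b=4, e=1)
    p(b=4, e=0)
    -> return 1
  -> return 4
-> return 16

Final answer: 16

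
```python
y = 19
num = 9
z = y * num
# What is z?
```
Trace:
  y=19
  y=19, num=9
  y=19, num=9, z=171

Final answer: 171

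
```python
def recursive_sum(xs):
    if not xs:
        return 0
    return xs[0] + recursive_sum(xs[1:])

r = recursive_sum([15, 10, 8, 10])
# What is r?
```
Call trace:
recursive_sum(xs=[15, 10, 8, 10])
  recursive_sum(xs=[10, 8, 10])
    recursive_sum(xs=[8, 10])
      recursive_sum(xs=[10])
        recursive_sum(xs=[])
        -> return 0
      -> return 10
    -> return 18
  -> return 28
-> return 43

Final answer: 43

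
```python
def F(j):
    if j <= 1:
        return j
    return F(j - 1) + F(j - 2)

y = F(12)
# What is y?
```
Call trace (a repeated sub-call is expanded the first time; later identical calls just restate its return value):
F(j=12)
  F(j=11)
    F(j=10)
      F(j=9)
        F(j=8)
          F(j=7)
            F(j=6)
              F(j=5)
                F(j=4)
                  F(j=3)
                    F(j=2)
                      F(j=1)
                      -> return 1
                      F(j=0)
                      -> return 0
                    -> return 1
                    F(j=1)
                    -> return 1
                  -> return 2
                  F(j=2) -> return 1  (same call as traced above)
                -> return 3
                F(j=3) -> return 2  (same call as traced above)
              -> return 5
              F(j=4) -> return 3  (same call as traced above)
            -> return 8
            F(j=5) -> return 5  (same call as traced above)
          -> return 13
          F(j=6) -> return 8  (same call as traced above)
        -> return 21
        F(j=7) -> return 13  (same call as traced above)
      -> return 34
      F(j=8) -> return 21  (same call as traced above)
    -> return 55
    F(j=9) -> return 34  (same call as traced above)
  -> return 89
  F(j=10) -> return 55  (same call as traced above)
-> return 144

Final answer: 144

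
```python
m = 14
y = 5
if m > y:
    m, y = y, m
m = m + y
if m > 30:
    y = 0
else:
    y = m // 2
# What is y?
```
Trace:
  m=14
  m=14, y=5
  m=5, y=14
  m=19, y=14
  m=19, y=9

Final answer: 9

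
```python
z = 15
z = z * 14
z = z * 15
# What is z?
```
Trace:
  z=15
  z=210
  z=3150

Final answer: 3150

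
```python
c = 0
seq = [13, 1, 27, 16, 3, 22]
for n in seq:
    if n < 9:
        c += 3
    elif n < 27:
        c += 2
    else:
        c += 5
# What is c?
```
Trace:
  c=0
  c=2, n=13
  c=5, n=1
  c=10, n=27
  c=12, n=16
  c=15, n=3
  c=17, n=22

Final answer: 17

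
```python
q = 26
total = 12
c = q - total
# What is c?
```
Trace:
  q=26
  q=26, total=12
  q=26, total=12, c=14

Final answer: 14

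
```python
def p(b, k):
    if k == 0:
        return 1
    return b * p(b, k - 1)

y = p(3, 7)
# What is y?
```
Call trace:
p(b=3, k=7)
  p(b=3, k=6)
    p(b=3, k=5)
      p(b=3, k=4)
        p(b=3, k=3)
          p(b=3, k=2)
            p(b=3, k=1)
              p(b=3, k=0)
              -> return 1
            -> return 3
          -> return 9
        -> return 27
      -> return 81
    -> return 243
  -> return 729
-> return 2187

Final answer: 2187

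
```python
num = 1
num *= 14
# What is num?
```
Trace:
  num=1
  num=14

Final answer: 14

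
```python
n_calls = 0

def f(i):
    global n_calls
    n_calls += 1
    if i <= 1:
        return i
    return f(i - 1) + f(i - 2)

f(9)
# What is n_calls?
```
Call trace (a repeated sub-call is expanded the first time; later identical calls just restate its return value):
f(i=9)
  f(i=8)
    f(i=7)
      f(i=6)
        f(i=5)
          f(i=4)
            f(i=3)
              f(i=2)
                f(i=1)
                -> return 1
                f(i=0)
                -> return 0
              -> return 1
              f(i=1)
              -> return 1
            -> return 2
            f(i=2) -> return 1  (same call as traced above)
          -> return 3
          f(i=3) -> return 2  (same call as traced above)
        -> return 5
        f(i=4) -> return 3  (same call as traced above)
      -> return 8
      f(i=5) -> return 5  (same call as traced above)
    -> return 13
    f(i=6) -> return 8  (same call as traced above)
  -> return 21
  f(i=7) -> return 13  (same call as traced above)
-> return 34

n_calls is incremented once per call, so count the calls in each subtree. Let C(i) = number of calls made by f(i).
C(0) = C(1) = 1 (base case, no recursion); C(i) = 1 + C(i - 1) + C(i - 2) otherwise.
C(2) = 1 + C(1) + C(0) = 1 + 1 + 1 = 3
C(3) = 1 + C(2) + C(1) = 1 + 3 + 1 = 5
C(4) = 1 + C(3) + C(2) = 1 + 5 + 3 = 9
C(5) = 1 + C(4) + C(3) = 1 + 9 + 5 = 15
C(6) = 1 + C(5) + C(4) = 1 + 15 + 9 = 25
C(7) = 1 + C(6) + C(5) = 1 + 25 + 15 = 41
C(8) = 1 + C(7) + C(6) = 1 + 41 + 25 = 67
C(9) = 1 + C(8) + C(7) = 1 + 67 + 41 = 109
n_calls = C(9) = 109

Final answer: 109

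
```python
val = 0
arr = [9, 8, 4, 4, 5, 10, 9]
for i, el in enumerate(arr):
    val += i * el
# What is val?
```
Trace:
  val=0
  val=0, i=0, el=9
  val=8, i=1, el=8
  val=16, i=2, el=4
  val=28, i=3, el=4
  val=48, i=4, el=5
  val=98, i=5, el=10
  val=152, i=6, el=9

Final answer: 152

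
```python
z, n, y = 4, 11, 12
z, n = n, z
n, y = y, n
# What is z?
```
Trace:
  z=4, n=11, y=12
  z=11, n=4, y=12
  z=11, n=12, y=4

Final answer: 11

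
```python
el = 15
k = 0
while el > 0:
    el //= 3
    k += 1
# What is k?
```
Trace:
  el=15
  el=15, k=0
  el=5, k=1
  el=1, k=2
  el=0, k=3

Final answer: 3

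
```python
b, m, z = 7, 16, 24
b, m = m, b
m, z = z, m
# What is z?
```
Trace:
  b=7, m=16, z=24
  b=16, m=7, z=24
  b=16, m=24, z=7

Final answer: 7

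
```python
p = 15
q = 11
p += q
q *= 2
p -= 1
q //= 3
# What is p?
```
Trace:
  p=15
  p=15, q=11
  p=26, q=11
  p=26, q=22
  p=25, q=22
  p=25, q=7

Final answer: 25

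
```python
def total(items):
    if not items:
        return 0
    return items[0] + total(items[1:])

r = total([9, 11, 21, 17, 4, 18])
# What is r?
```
Call trace:
total(items=[9, 11, 21, 17, 4, 18])
  total(items=[11, 21, 17, 4, 18])
    total(items=[21, 17, 4, 18])
      total(items=[17, 4, 18])
        total(items=[4, 18])
          total(items=[18])
            total(items=[])
            -> return 0
          -> return 18
        -> return 22
      -> return 39
    -> return 60
  -> return 71
-> return 80

Final answer: 80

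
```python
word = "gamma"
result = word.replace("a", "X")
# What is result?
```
Trace:
  word='gamma'
  word='gamma', result='gXmmX'

Final answer: 'gXmmX'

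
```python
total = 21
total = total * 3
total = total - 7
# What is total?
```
Trace:
  total=21
  total=63
  total=56

Final answer: 56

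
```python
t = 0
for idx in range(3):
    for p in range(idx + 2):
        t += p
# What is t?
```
Trace:
  t=0
  t=0, idx=0, p=0
  t=1, idx=0, p=1
  t=1, idx=1, p=0
  t=2, idx=1, p=1
  t=4, idx=1, p=2
  t=4, idx=2, p=0
  t=5, idx=2, p=1
  t=7, idx=2, p=2
  t=10, idx=2, p=3

Final answer: 10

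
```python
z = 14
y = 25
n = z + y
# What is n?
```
Trace:
  z=14
  z=14, y=25
  z=14, y=25, n=39

Final answer: 39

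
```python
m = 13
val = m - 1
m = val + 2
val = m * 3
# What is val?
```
Trace:
  m=13
  m=13, val=12
  m=14, val=12
  m=14, val=42

Final answer: 42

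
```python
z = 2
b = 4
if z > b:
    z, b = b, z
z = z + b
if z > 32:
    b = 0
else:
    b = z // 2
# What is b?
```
Trace:
  z=2
  z=2, b=4
  z=2, b=4
  z=6, b=4
  z=6, b=3

Final answer: 3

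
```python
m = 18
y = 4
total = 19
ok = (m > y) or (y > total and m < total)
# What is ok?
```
Trace:
  m=18
  m=18, y=4
  m=18, y=4, total=19
  m=18, y=4, total=19, ok=True

Final answer: True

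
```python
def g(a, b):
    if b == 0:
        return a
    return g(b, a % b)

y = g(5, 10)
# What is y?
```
Call trace:
g(a=5, b=10)
  g(a=10, b=5)
    g(a=5, b=0)
    -> return 5
  -> return 5
-> return 5

Final answer: 5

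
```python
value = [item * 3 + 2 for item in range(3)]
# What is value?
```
Trace:
  item=0
  item=1
  item=2
  value=[2, 5, 8]

Final answer: [2, 5, 8]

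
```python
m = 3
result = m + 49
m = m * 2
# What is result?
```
Trace:
  m=3
  m=3, result=52
  m=6, result=52

Final answer: 52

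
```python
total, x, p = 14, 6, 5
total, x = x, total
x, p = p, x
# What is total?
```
Trace:
  total=14, x=6, p=5
  total=6, x=14, p=5
  total=6, x=5, p=14

Final answer: 6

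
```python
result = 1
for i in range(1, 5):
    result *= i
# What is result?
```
Trace:
  result=1
  result=1, i=1
  result=2, i=2
  result=6, i=3
  result=24, i=4

Final answer: 24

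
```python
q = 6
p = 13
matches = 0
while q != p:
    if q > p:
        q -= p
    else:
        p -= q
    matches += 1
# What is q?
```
Trace:
  q=6
  q=6, p=13
  q=6, p=13, matches=0
  q=6, p=7, matches=1
  q=6, p=1, matches=2
  q=5, p=1, matches=3
  q=4, p=1, matches=4
  q=3, p=1, matches=5
  q=2, p=1, matches=6
  q=1, p=1, matches=7

Final answer: 1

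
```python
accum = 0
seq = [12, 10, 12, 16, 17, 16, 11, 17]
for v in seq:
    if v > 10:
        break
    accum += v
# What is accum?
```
Trace:
  accum=0
  accum=0, v=12

Final answer: 0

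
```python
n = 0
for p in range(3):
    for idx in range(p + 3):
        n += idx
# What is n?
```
Trace:
  n=0
  n=0, p=0, idx=0
  n=1, p=0, idx=1
  n=3, p=0, idx=2
  n=3, p=1, idx=0
  n=4, p=1, idx=1
  n=6, p=1, idx=2
  n=9, p=1, idx=3
  n=9, p=2, idx=0
  n=10, p=2, idx=1
  n=12, p=2, idx=2
  n=15, p=2, idx=3
  n=19, p=2, idx=4

Final answer: 19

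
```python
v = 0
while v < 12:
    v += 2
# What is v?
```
Trace:
  v=0
  v=2
  v=4
  v=6
  v=8
  v=10
  v=12

Final answer: 12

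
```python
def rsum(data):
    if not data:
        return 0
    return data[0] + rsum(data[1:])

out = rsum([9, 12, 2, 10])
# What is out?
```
Call trace:
rsum(data=[9, 12, 2, 10])
  rsum(data=[12, 2, 10])
    rsum(data=[2, 10])
      rsum(data=[10])
        rsum(data=[])
        -> return 0
      -> return 10
    -> return 12
  -> return 24
-> return 33

Final answer: 33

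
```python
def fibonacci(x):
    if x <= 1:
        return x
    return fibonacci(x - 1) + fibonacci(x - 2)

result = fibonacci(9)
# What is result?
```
Call trace (a repeated sub-call is expanded the first time; later identical calls just restate its return value):
fibonacci(x=9)
  fibonacci(x=8)
    fibonacci(x=7)
      fibonacci(x=6)
        fibonacci(x=5)
          fibonacci(x=4)
            fibonacci(x=3)
              fibonacci(x=2)
                fibonacci(x=1)
                -> return 1
                fibonacci(x=0)
                -> return 0
              -> return 1
              fibonacci(x=1)
              -> return 1
            -> return 2
            fibonacci(x=2) -> return 1  (same call as traced above)
          -> return 3
          fibonacci(x=3) -> return 2  (same call as traced above)
        -> return 5
        fibonacci(x=4) -> return 3  (same call as traced above)
      -> return 8
      fibonacci(x=5) -> return 5  (same call as traced above)
    -> return 13
    fibonacci(x=6) -> return 8  (same call as traced above)
  -> return 21
  fibonacci(x=7) -> return 13  (same call as traced above)
-> return 34

Final answer: 34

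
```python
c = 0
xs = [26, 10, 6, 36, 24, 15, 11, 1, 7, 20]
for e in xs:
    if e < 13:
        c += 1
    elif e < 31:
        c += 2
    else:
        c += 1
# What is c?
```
Trace:
  c=0
  c=2, e=26
  c=3, e=10
  c=4, e=6
  c=5, e=36
  c=7, e=24
  c=9, e=15
  c=10, e=11
  c=11, e=1
  c=12, e=7
  c=14, e=20

Final answer: 14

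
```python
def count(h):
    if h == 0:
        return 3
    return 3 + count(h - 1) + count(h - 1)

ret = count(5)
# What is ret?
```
Call trace (a repeated sub-call is expanded the first time; later identical calls just restate its return value):
count(h=5)
  count(h=4)
    count(h=3)
      count(h=2)
        count(h=1)
          count(h=0)
          -> return 3
          count(h=0)
          -> return 3
        -> return 9
        count(h=1) -> return 9  (same call as traced above)
      -> return 21
      count(h=2) -> return 21  (same call as traced above)
    -> return 45
    count(h=3) -> return 45  (same call as traced above)
  -> return 93
  count(h=4) -> return 93  (same call as traced above)
-> return 189

Final answer: 189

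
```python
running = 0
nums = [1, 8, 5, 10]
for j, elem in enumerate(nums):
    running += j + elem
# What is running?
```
Trace:
  running=0
  running=1, j=0, elem=1
  running=10, j=1, elem=8
  running=17, j=2, elem=5
  running=30, j=3, elem=10

Final answer: 30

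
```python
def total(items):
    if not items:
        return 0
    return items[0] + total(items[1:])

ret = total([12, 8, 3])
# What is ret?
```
Call trace:
total(items=[12, 8, 3])
  total(items=[8, 3])
    total(items=[3])
      total(items=[])
      -> return 0
    -> return 3
  -> return 11
-> return 23

Final answer: 23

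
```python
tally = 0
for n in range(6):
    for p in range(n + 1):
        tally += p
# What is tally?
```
Trace:
  tally=0
  tally=0, n=0, p=0
  tally=0, n=1, p=0
  tally=1, n=1, p=1
  tally=1, n=2, p=0
  tally=2, n=2, p=1
  tally=4, n=2, p=2
  tally=4, n=3, p=0
  tally=5, n=3, p=1
  tally=7, n=3, p=2
  tally=10, n=3, p=3
  tally=10, n=4, p=0
  tally=11, n=4, p=1
  tally=13, n=4, p=2
  tally=16, n=4, p=3
  tally=20, n=4, p=4
  tally=20, n=5, p=0
  tally=21, n=5, p=1
  tally=23, n=5, p=2
  tally=26, n=5, p=3
  tally=30, n=5, p=4
  tally=35, n=5, p=5

Final answer: 35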